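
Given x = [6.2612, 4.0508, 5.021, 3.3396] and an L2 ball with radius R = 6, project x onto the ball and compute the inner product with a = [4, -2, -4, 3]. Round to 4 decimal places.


Step 1: Compute ||x|| (intermediates to 6 decimals).
||x|| = sqrt(6.2612^2 + 4.0508^2 + 5.021^2 + 3.3396^2) = 9.590358
Step 2: Project.
Since ||x|| > R, scale = R/||x|| = 6/9.590358 = 0.625628, proj(x) = scale * x
proj(x) = [3.917182, 2.534294, 3.141278, 2.089347]
Step 3: Dot product.
a^T * proj(x) = 4*3.917182 - 2*2.534294 - 4*3.141278 + 3*2.089347 = 4.3031


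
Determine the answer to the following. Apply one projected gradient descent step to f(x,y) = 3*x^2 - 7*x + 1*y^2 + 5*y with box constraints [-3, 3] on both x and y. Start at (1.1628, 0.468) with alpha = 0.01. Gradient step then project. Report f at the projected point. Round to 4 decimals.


Step 1: Compute gradient at (1.1628, 0.468).
grad_x = 2*3*1.1628 - 7 = -0.0232
grad_y = 2*1*0.468 + 5 = 5.936
Step 2: Gradient step.
x_raw = 1.1628 - 0.01*-0.0232 = 1.163
y_raw = 0.468 - 0.01*5.936 = 0.4086
Step 3: Project onto [-3, 3].
x_proj = clip(1.163) = 1.163
y_proj = clip(0.4086) = 0.4086
Step 4: Evaluate f.
f(1.163, 0.4086) = -1.8731


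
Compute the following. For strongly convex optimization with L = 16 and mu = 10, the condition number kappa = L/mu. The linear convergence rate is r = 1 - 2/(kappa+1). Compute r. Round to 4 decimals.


Step 1: Compute the condition number.
kappa = L/mu = 16/10 = 1.6
Step 2: Compute the convergence rate.
r = 1 - 2/(kappa + 1) = 1 - 2*mu/(L + mu) = (L - mu)/(L + mu) = 6/26 = 0.2308


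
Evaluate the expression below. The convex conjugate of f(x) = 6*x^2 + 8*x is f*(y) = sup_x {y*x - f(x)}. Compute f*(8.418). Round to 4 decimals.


f*(y) = sup_x {y*x - a*x^2 - b*x} = sup_x {(y-b)*x - a*x^2}
FOC: (y - b) - 2a*x = 0 => x* = (y - b)/(2a)
x* = (8.418 - 8)/(2*6) = 0.0348
f*(8.418) = (y-b)^2/(4a) = (8.418 - 8)^2/(4*6)
= 0.1747/24 = 0.0073


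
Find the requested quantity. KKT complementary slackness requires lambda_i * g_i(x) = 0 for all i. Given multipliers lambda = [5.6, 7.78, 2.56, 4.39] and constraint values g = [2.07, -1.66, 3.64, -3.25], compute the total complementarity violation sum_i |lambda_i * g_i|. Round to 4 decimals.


KKT complementary slackness check:
lambda_1 * g_1 = 5.6 * 2.07 = 11.592
lambda_2 * g_2 = 7.78 * -1.66 = -12.9148
lambda_3 * g_3 = 2.56 * 3.64 = 9.3184
lambda_4 * g_4 = 4.39 * -3.25 = -14.2675
Total violation = 11.592 + 12.9148 + 9.3184 + 14.2675 = 48.0927


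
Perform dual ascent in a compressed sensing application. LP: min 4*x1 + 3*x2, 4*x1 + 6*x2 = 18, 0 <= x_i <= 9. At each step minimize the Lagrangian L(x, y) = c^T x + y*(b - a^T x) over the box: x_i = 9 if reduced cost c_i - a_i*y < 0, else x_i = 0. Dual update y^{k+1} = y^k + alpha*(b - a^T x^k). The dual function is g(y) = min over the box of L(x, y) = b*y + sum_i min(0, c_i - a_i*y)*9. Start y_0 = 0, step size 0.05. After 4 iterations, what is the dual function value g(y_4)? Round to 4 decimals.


Dual ascent for LP: min 4*x1 + 3*x2, 4*x1 + 6*x2 = 18, 0 <= x_i <= 9
Step 1: y^k = 0.0, reduced costs: (4.0, 3.0)
  x^k = (0.0, 0.0), subgradient = b - a^T x = 18.0
  y^{k+1} = 0.0 + 0.05*18.0 = 0.9
Step 2: y^k = 0.9, reduced costs: (0.4, -2.4)
  x^k = (0.0, 9.0), subgradient = b - a^T x = -36.0
  y^{k+1} = 0.9 + 0.05*-36.0 = -0.9
Step 3: y^k = -0.9, reduced costs: (7.6, 8.4)
  x^k = (0.0, 0.0), subgradient = b - a^T x = 18.0
  y^{k+1} = -0.9 + 0.05*18.0 = 0.0
Step 4: y^k = 0.0, reduced costs: (4.0, 3.0)
  x^k = (0.0, 0.0), subgradient = b - a^T x = 18.0
  y^{k+1} = 0.0 + 0.05*18.0 = 0.9
Dual objective at y_4 = 0.9: reduced costs (0.4, -2.4), box minimizer x = (0.0, 9.0)
g(y_4) = b*y + (c1 - a1*y)*x1 + (c2 - a2*y)*x2 = 18*0.9 + 0.4*0.0 + (-2.4)*9.0 = 16.2 + 0.0 - 21.6 = -5.4


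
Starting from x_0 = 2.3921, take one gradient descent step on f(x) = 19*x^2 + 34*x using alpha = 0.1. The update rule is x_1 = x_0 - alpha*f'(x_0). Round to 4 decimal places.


We compute the gradient at x_0 and apply the update.
f'(x) = 38*x + 34
f'(2.3921) = 38*2.3921 + 34 = 124.8998
x_1 = 2.3921 - 0.1*124.8998 = -10.0979


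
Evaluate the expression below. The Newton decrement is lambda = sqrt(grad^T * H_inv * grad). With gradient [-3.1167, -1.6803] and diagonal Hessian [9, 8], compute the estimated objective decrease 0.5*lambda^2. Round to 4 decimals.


Step 1: H is diagonal, so H^(-1) * g = [-0.3463, -0.21].
Step 2: g^T H^(-1) g = sum_i g_i^2 / H_ii
  = (-3.1167)^2/9 + (-1.6803)^2/8
  = 1.0793 + 0.3529 = 1.4322
Step 3: Objective decrease = 0.5 * g^T H^(-1) g = 0.7161


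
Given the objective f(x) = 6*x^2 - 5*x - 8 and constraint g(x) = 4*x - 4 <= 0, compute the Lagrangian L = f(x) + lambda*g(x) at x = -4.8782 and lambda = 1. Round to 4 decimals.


Step 1: Evaluate f(x).
f(-4.8782) = 6*(-4.8782)^2 - 5*(-4.8782) - 8 = 159.172
Step 2: Evaluate g(x).
g(-4.8782) = 4*-4.8782 - 4 = -23.5128
Step 3: Compute Lagrangian.
L = 159.172 + 1*-23.5128 = 135.6592


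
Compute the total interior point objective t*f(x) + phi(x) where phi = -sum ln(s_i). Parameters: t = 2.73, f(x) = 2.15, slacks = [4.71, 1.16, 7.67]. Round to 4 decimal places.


Step 1: Compute log-barrier.
ln values: [1.5497, 0.1484, 2.0373]
phi = -(1.5497 + 0.1484 + 2.0373) = -3.7354
Step 2: Compute augmented objective.
t*f(x) = 2.73*2.15 = 5.8695
Total = 5.8695 - 3.7354 = 2.1341


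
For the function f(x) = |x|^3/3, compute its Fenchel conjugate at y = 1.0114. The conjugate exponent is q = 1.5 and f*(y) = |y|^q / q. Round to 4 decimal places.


The conjugate exponent q satisfies 1/p + 1/q = 1.
p = 3, so q = 3/(3 - 1) = 1.5
|y|^q = 1.0114^1.5 = 1.0171
f*(1.0114) = 1.0171 / 1.5 = 0.6781


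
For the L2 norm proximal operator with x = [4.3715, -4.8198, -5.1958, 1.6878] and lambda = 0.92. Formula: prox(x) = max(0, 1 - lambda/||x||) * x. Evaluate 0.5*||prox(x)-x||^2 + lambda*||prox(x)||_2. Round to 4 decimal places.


Step 1: Compute ||x||.
||x|| = 8.4962
Step 2: Compute scaling factor.
scale = max(0, 1 - 0.92/8.4962) = 0.8917
Step 3: prox(x) = [3.8981, -4.2979, -4.6332, 1.505]
||prox(x)|| = 7.5762
Step 4: Proximal objective.
0.5*||prox-x||^2 = 0.4232
lambda*||prox|| = 6.9701
Total = 7.3933


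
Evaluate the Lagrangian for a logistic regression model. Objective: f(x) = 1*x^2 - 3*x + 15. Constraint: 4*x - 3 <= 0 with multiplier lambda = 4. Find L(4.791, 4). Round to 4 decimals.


Step 1: Evaluate f(x).
f(4.791) = 1*4.791^2 - 3*4.791 + 15 = 23.5807
Step 2: Evaluate g(x).
g(4.791) = 4*4.791 - 3 = 16.164
Step 3: Compute Lagrangian.
L = 23.5807 + 4*16.164 = 88.2367


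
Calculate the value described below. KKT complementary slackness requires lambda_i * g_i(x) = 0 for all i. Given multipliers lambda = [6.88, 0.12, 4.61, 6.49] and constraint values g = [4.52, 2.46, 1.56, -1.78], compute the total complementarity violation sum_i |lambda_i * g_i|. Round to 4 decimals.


KKT complementary slackness check:
lambda_1 * g_1 = 6.88 * 4.52 = 31.0976
lambda_2 * g_2 = 0.12 * 2.46 = 0.2952
lambda_3 * g_3 = 4.61 * 1.56 = 7.1916
lambda_4 * g_4 = 6.49 * -1.78 = -11.5522
Total violation = 31.0976 + 0.2952 + 7.1916 + 11.5522 = 50.1366


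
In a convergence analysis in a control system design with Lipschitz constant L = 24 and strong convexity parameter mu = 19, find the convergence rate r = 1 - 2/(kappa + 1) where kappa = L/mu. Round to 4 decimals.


Step 1: Compute the condition number.
kappa = L/mu = 24/19 = 1.2632
Step 2: Compute the convergence rate.
r = 1 - 2/(kappa + 1) = 1 - 2*mu/(L + mu) = (L - mu)/(L + mu) = 5/43 = 0.1163


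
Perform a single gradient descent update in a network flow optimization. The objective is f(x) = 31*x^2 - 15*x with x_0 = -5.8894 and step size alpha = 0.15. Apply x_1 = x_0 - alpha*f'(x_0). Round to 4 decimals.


We compute the gradient at x_0 and apply the update.
f'(x) = 62*x - 15
f'(-5.8894) = 62*-5.8894 - 15 = -380.1428
x_1 = -5.8894 - 0.15*-380.1428 = 51.132


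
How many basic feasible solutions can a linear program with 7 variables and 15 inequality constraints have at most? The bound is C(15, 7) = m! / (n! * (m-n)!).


Each vertex corresponds to some choice of n active constraints out of m, so the number of vertices is at most C(m, n) = m! / (n!(m-n)!).
m = 15, n = 7
Numerator: 15 * 14 * 13 * 12 * 11 * 10 * 9
Denominator: 7! = 5040
C(15, 7) = 6435


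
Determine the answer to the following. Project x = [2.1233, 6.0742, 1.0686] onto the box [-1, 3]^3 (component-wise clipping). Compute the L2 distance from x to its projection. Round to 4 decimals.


Project each component onto [-1, 3].
clip(2.1233) = 2.1233, clip(6.0742) = 3.0, clip(1.0686) = 1.0686
Projection = [2.1233, 3.0, 1.0686]
Squared diffs: [0.0, 9.4507, 0.0]
Distance = sqrt(9.4507) = 3.0742


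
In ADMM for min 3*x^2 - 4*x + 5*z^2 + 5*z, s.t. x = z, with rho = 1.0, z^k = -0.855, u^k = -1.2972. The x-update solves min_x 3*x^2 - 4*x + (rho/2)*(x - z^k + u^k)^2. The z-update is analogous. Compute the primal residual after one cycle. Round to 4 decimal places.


ADMM iteration with rho = 1.0, z^k = -0.855, u^k = -1.2972
Step 1: x-update.
Minimize 3*x^2 - 4*x + (1.0/2)*(x + 0.855 - 1.2972)^2
FOC: (2*3 + 1.0)*x = 4 + 1.0*(-0.855 + 1.2972)
x^{k+1} = 0.6346
Step 2: z-update.
Minimize 5*z^2 + 5*z + (1.0/2)*(0.6346 - z - 1.2972)^2
FOC: (2*5 + 1.0)*z = -5 + 1.0*(0.6346 - 1.2972)
z^{k+1} = -0.5148
Step 3: u-update.
u^{k+1} = -1.2972 + 0.6346 + 0.5148 = -0.1478
Step 4: Primal residual = |0.6346 + 0.5148| = 1.1494


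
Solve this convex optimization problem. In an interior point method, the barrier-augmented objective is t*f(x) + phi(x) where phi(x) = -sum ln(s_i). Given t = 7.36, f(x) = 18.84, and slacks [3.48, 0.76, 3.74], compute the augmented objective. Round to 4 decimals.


Step 1: Compute log-barrier.
ln values: [1.247, -0.2744, 1.3191]
phi = -(1.247 - 0.2744 + 1.3191) = -2.2917
Step 2: Compute augmented objective.
t*f(x) = 7.36*18.84 = 138.6624
Total = 138.6624 - 2.2917 = 136.3707


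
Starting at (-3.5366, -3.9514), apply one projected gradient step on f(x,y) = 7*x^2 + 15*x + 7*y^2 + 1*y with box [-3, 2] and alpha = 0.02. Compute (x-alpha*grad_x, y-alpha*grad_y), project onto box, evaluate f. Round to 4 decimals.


Step 1: Compute gradient at (-3.5366, -3.9514).
grad_x = 2*7*-3.5366 + 15 = -34.5124
grad_y = 2*7*-3.9514 + 1 = -54.3196
Step 2: Gradient step.
x_raw = -3.5366 - 0.02*-34.5124 = -2.8464
y_raw = -3.9514 - 0.02*-54.3196 = -2.865
Step 3: Project onto [-3, 2].
x_proj = clip(-2.8464) = -2.8464
y_proj = clip(-2.865) = -2.865
Step 4: Evaluate f.
f(-2.8464, -2.865) = 68.6096


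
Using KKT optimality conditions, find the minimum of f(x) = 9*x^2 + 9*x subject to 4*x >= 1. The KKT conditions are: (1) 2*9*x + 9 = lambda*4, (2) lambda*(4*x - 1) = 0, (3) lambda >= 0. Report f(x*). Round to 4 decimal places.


Step 1: Try lambda = 0 (constraint inactive).
x_unc = -9/(2*9) = -0.5
Check: 4*-0.5 = -2.0 < 1 -- violated!
Step 2: Constraint must be active: 4*x = 1
x* = 1/4 = 0.25
lambda = (2*9*0.25 + 9)/4 = 3.375
Step 3: Compute optimal value.
f(x*) = 9*0.25^2 + 9*0.25 = 2.8125


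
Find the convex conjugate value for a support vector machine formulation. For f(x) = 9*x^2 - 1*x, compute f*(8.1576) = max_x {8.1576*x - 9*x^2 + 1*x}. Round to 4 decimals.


f*(y) = sup_x {y*x - a*x^2 - b*x} = sup_x {(y-b)*x - a*x^2}
FOC: (y - b) - 2a*x = 0 => x* = (y - b)/(2a)
x* = (8.1576 + 1)/(2*9) = 0.5088
f*(8.1576) = (y-b)^2/(4a) = (8.1576 + 1)^2/(4*9)
= 83.8616/36 = 2.3295


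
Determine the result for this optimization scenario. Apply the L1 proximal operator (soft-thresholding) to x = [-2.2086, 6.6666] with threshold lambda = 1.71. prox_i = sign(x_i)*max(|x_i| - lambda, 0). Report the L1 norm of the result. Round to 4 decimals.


Soft-thresholding with lambda = 1.71:
prox(-2.2086) = sign(-2.2086)*max(|-2.2086| - 1.71, 0) = -0.4986
prox(6.6666) = sign(6.6666)*max(|6.6666| - 1.71, 0) = 4.9566
prox(x) = [-0.4986, 4.9566]
||prox(x)||_1 = 0.4986 + 4.9566 = 5.4552


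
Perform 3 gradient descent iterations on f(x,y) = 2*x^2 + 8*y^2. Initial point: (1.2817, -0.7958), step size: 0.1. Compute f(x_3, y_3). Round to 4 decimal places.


Gradient descent on f(x,y) = 2*x^2 + 8*y^2.
Starting point: (1.2817, -0.7958), alpha = 0.1
Step 1: grad_x = 2*2*1.2817 = 5.1268, grad_y = 2*8*-0.7958 = -12.7328
  x_1 = 1.2817 - 0.1*5.1268 = 0.769
  y_1 = -0.7958 - 0.1*-12.7328 = 0.4775
Step 2: grad_x = 2*2*0.769 = 3.0761, grad_y = 2*8*0.4775 = 7.6397
  x_2 = 0.769 - 0.1*3.0761 = 0.4614
  y_2 = 0.4775 - 0.1*7.6397 = -0.2865
Step 3: grad_x = 2*2*0.4614 = 1.8456, grad_y = 2*8*-0.2865 = -4.5838
  x_3 = 0.4614 - 0.1*1.8456 = 0.2768
  y_3 = -0.2865 - 0.1*-4.5838 = 0.1719
f(0.2768, 0.1719) = 2*0.2768^2 + 8*0.1719^2 = 0.3897


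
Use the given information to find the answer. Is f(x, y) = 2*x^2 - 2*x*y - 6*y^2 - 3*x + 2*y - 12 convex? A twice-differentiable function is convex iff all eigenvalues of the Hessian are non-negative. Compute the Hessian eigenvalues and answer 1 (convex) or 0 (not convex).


The Hessian of f(x,y) = 2*x^2 - 2*x*y - 6*y^2 - 3*x + 2*y - 12 is:
H = [[4, -2], [-2, -12]]
Trace = 4 - 12 = -8
Determinant = 4*-12 - (-2)^2 = -52
Discriminant = (-8)^2 - 4*-52 = 272.0
Eigenvalues: lambda_1 = -12.2462, lambda_2 = 4.2462
The function is not convex.

0


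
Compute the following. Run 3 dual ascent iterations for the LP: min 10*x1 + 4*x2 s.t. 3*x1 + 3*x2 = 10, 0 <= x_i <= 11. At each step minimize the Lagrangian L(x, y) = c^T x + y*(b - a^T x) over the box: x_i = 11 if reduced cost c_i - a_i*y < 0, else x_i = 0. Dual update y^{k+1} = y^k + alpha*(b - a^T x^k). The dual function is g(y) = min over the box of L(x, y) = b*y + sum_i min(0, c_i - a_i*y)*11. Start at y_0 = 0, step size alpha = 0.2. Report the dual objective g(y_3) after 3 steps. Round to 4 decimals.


Dual ascent for LP: min 10*x1 + 4*x2, 3*x1 + 3*x2 = 10, 0 <= x_i <= 11
Step 1: y^k = 0.0, reduced costs: (10.0, 4.0)
  x^k = (0.0, 0.0), subgradient = b - a^T x = 10.0
  y^{k+1} = 0.0 + 0.2*10.0 = 2.0
Step 2: y^k = 2.0, reduced costs: (4.0, -2.0)
  x^k = (0.0, 11.0), subgradient = b - a^T x = -23.0
  y^{k+1} = 2.0 + 0.2*-23.0 = -2.6
Step 3: y^k = -2.6, reduced costs: (17.8, 11.8)
  x^k = (0.0, 0.0), subgradient = b - a^T x = 10.0
  y^{k+1} = -2.6 + 0.2*10.0 = -0.6
Dual objective at y_3 = -0.6: reduced costs (11.8, 5.8), box minimizer x = (0.0, 0.0)
g(y_3) = b*y + (c1 - a1*y)*x1 + (c2 - a2*y)*x2 = 10*(-0.6) + 11.8*0.0 + 5.8*0.0 = -6.0 + 0.0 + 0.0 = -6.0


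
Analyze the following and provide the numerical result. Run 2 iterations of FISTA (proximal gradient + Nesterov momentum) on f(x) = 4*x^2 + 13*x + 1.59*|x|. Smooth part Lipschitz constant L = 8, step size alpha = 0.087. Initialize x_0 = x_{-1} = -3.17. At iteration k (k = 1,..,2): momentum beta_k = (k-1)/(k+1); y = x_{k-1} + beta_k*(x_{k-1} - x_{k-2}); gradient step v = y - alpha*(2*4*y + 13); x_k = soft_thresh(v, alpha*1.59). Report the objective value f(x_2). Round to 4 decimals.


FISTA on f(x) = 4*x^2 + 13*x + 1.59*|x|
L = 8, alpha = 0.087
Iteration 1: beta = 0.0, y = -3.17 + 0.0*(-3.17 + 3.17) = -3.17
  grad(y) = -12.36, v = y - alpha*grad = -2.0947
  prox(v) = soft_thresh(-2.0947, 0.1383) = -1.9564
Iteration 2: beta = 0.3333, y = -1.9564 + 0.3333*(-1.9564 + 3.17) = -1.5518
  grad(y) = 0.5856, v = y - alpha*grad = -1.6027
  prox(v) = soft_thresh(-1.6027, 0.1383) = -1.4644
f(x_2) = 4*(-1.4644)^2 + 13*(-1.4644) + 1.59*|-1.4644| = -8.1309


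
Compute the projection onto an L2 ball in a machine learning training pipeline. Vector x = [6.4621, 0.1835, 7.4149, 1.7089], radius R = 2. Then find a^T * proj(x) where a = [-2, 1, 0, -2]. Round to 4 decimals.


Step 1: Compute ||x|| (intermediates to 6 decimals).
||x|| = sqrt(6.4621^2 + 0.1835^2 + 7.4149^2 + 1.7089^2) = 9.984663
Step 2: Project.
Since ||x|| > R, scale = R/||x|| = 2/9.984663 = 0.200307, proj(x) = scale * x
proj(x) = [1.294404, 0.036756, 1.485256, 0.342305]
Step 3: Dot product.
a^T * proj(x) = -2*1.294404 + 1*0.036756 + 0*1.485256 - 2*0.342305 = -3.2367


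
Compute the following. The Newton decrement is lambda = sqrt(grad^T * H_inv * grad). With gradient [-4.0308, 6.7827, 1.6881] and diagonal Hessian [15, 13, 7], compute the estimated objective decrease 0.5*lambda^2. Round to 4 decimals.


Step 1: H is diagonal, so H^(-1) * g = [-0.2687, 0.5217, 0.2412].
Step 2: g^T H^(-1) g = sum_i g_i^2 / H_ii
  = (-4.0308)^2/15 + (6.7827)^2/13 + (1.6881)^2/7
  = 1.0832 + 3.5388 + 0.4071 = 5.0291
Step 3: Objective decrease = 0.5 * g^T H^(-1) g = 2.5146


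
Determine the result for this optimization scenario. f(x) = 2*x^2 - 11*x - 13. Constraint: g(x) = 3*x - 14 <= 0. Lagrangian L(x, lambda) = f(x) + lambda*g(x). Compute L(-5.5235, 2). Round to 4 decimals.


Step 1: Evaluate f(x).
f(-5.5235) = 2*(-5.5235)^2 - 11*(-5.5235) - 13 = 108.7766
Step 2: Evaluate g(x).
g(-5.5235) = 3*-5.5235 - 14 = -30.5705
Step 3: Compute Lagrangian.
L = 108.7766 + 2*-30.5705 = 47.6356


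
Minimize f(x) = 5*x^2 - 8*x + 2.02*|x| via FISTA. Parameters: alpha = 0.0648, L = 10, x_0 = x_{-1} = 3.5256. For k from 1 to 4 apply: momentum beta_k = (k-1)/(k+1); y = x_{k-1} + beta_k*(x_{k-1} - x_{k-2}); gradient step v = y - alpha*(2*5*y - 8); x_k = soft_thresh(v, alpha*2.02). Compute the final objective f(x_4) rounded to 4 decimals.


FISTA on f(x) = 5*x^2 - 8*x + 2.02*|x|
L = 10, alpha = 0.0648
Iteration 1: beta = 0.0, y = 3.5256 + 0.0*(3.5256 - 3.5256) = 3.5256
  grad(y) = 27.256, v = y - alpha*grad = 1.7594
  prox(v) = soft_thresh(1.7594, 0.1309) = 1.6285
Iteration 2: beta = 0.3333, y = 1.6285 + 0.3333*(1.6285 - 3.5256) = 0.9962
  grad(y) = 1.9615, v = y - alpha*grad = 0.869
  prox(v) = soft_thresh(0.869, 0.1309) = 0.7382
Iteration 3: beta = 0.5, y = 0.7382 + 0.5*(0.7382 - 1.6285) = 0.293
  grad(y) = -5.0703, v = y - alpha*grad = 0.6215
  prox(v) = soft_thresh(0.6215, 0.1309) = 0.4906
Iteration 4: beta = 0.6, y = 0.4906 + 0.6*(0.4906 - 0.7382) = 0.3421
  grad(y) = -4.5788, v = y - alpha*grad = 0.6388
  prox(v) = soft_thresh(0.6388, 0.1309) = 0.5079
f(x_4) = 5*0.5079^2 - 8*0.5079 + 2.02*|0.5079| = -1.7475


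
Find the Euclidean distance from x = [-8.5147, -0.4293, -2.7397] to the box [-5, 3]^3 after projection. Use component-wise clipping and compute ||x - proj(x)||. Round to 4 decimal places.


Project each component onto [-5, 3].
clip(-8.5147) = -5.0, clip(-0.4293) = -0.4293, clip(-2.7397) = -2.7397
Projection = [-5.0, -0.4293, -2.7397]
Squared diffs: [12.3531, 0.0, 0.0]
Distance = sqrt(12.3531) = 3.5147


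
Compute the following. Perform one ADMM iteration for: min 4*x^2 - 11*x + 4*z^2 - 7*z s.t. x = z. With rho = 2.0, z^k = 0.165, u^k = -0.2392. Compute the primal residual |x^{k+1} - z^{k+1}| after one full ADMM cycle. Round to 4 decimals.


ADMM iteration with rho = 2.0, z^k = 0.165, u^k = -0.2392
Step 1: x-update.
Minimize 4*x^2 - 11*x + (2.0/2)*(x - 0.165 - 0.2392)^2
FOC: (2*4 + 2.0)*x = 11 + 2.0*(0.165 + 0.2392)
x^{k+1} = 1.1808
Step 2: z-update.
Minimize 4*z^2 - 7*z + (2.0/2)*(1.1808 - z - 0.2392)^2
FOC: (2*4 + 2.0)*z = 7 + 2.0*(1.1808 - 0.2392)
z^{k+1} = 0.8883
Step 3: u-update.
u^{k+1} = -0.2392 + 1.1808 - 0.8883 = 0.0533
Step 4: Primal residual = |1.1808 - 0.8883| = 0.2925


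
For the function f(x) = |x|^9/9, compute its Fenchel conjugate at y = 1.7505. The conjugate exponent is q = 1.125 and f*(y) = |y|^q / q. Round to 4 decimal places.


The conjugate exponent q satisfies 1/p + 1/q = 1.
p = 9, so q = 9/(9 - 1) = 1.125
|y|^q = 1.7505^1.125 = 1.8774
f*(1.7505) = 1.8774 / 1.125 = 1.6688


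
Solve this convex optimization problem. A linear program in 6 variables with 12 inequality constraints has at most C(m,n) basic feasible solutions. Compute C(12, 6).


Each vertex corresponds to some choice of n active constraints out of m, so the number of vertices is at most C(m, n) = m! / (n!(m-n)!).
m = 12, n = 6
Numerator: 12 * 11 * 10 * 9 * 8 * 7
Denominator: 6! = 720
C(12, 6) = 924


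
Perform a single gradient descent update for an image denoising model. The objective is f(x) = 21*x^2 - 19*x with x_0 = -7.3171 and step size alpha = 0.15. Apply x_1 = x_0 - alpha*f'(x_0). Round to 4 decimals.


We compute the gradient at x_0 and apply the update.
f'(x) = 42*x - 19
f'(-7.3171) = 42*-7.3171 - 19 = -326.3182
x_1 = -7.3171 - 0.15*-326.3182 = 41.6306


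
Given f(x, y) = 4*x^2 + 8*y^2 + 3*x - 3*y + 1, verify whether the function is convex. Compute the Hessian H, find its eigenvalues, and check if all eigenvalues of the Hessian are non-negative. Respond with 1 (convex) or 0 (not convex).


The Hessian of f(x,y) = 4*x^2 + 8*y^2 + 3*x - 3*y + 1 is:
H = [[8, 0], [0, 16]]
Trace = 8 + 16 = 24
Determinant = 8*16 - (0)^2 = 128
Discriminant = (24)^2 - 4*128 = 64.0
Eigenvalues: lambda_1 = 8.0, lambda_2 = 16.0
The function is convex.

1


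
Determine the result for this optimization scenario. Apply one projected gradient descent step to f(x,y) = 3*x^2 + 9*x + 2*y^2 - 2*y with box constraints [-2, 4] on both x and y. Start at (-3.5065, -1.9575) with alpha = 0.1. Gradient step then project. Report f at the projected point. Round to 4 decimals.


Step 1: Compute gradient at (-3.5065, -1.9575).
grad_x = 2*3*-3.5065 + 9 = -12.039
grad_y = 2*2*-1.9575 - 2 = -9.83
Step 2: Gradient step.
x_raw = -3.5065 - 0.1*-12.039 = -2.3026
y_raw = -1.9575 - 0.1*-9.83 = -0.9745
Step 3: Project onto [-2, 4].
x_proj = clip(-2.3026) = -2.0
y_proj = clip(-0.9745) = -0.9745
Step 4: Evaluate f.
f(-2.0, -0.9745) = -2.1517


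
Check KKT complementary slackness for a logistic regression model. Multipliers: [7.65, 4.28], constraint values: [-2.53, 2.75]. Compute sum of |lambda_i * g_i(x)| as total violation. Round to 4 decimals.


KKT complementary slackness check:
lambda_1 * g_1 = 7.65 * -2.53 = -19.3545
lambda_2 * g_2 = 4.28 * 2.75 = 11.77
Total violation = 19.3545 + 11.77 = 31.1245


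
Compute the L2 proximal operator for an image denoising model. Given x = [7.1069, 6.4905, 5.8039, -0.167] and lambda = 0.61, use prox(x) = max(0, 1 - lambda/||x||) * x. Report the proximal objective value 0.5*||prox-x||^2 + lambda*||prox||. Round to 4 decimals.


Step 1: Compute ||x||.
||x|| = 11.2405
Step 2: Compute scaling factor.
scale = max(0, 1 - 0.61/11.2405) = 0.9457
Step 3: prox(x) = [6.7212, 6.1383, 5.4889, -0.1579]
||prox(x)|| = 10.6305
Step 4: Proximal objective.
0.5*||prox-x||^2 = 0.1861
lambda*||prox|| = 6.4846
Total = 6.6706


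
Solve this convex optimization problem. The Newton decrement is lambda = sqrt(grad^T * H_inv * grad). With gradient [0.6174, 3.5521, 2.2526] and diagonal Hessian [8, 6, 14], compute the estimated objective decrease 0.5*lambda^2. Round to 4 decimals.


Step 1: H is diagonal, so H^(-1) * g = [0.0772, 0.592, 0.1609].
Step 2: g^T H^(-1) g = sum_i g_i^2 / H_ii
  = (0.6174)^2/8 + (3.5521)^2/6 + (2.2526)^2/14
  = 0.0476 + 2.1029 + 0.3624 = 2.513
Step 3: Objective decrease = 0.5 * g^T H^(-1) g = 1.2565


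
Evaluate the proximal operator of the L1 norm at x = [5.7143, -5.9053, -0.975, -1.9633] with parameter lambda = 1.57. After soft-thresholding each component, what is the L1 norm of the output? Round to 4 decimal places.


Soft-thresholding with lambda = 1.57:
prox(5.7143) = sign(5.7143)*max(|5.7143| - 1.57, 0) = 4.1443
prox(-5.9053) = sign(-5.9053)*max(|-5.9053| - 1.57, 0) = -4.3353
prox(-0.975) = sign(-0.975)*max(|-0.975| - 1.57, 0) = 0.0
prox(-1.9633) = sign(-1.9633)*max(|-1.9633| - 1.57, 0) = -0.3933
prox(x) = [4.1443, -4.3353, 0.0, -0.3933]
||prox(x)||_1 = 4.1443 + 4.3353 + 0.0 + 0.3933 = 8.8729


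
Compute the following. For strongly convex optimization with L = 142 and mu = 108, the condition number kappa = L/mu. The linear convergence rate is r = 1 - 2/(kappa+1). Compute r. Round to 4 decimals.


Step 1: Compute the condition number.
kappa = L/mu = 142/108 = 1.3148
Step 2: Compute the convergence rate.
r = 1 - 2/(kappa + 1) = 1 - 2*mu/(L + mu) = (L - mu)/(L + mu) = 34/250 = 0.136


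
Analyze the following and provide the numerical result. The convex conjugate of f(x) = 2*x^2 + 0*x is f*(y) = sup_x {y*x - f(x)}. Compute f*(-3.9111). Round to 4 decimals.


f*(y) = sup_x {y*x - a*x^2 - b*x} = sup_x {(y-b)*x - a*x^2}
FOC: (y - b) - 2a*x = 0 => x* = (y - b)/(2a)
x* = (-3.9111 - 0)/(2*2) = -0.9778
f*(-3.9111) = (y-b)^2/(4a) = (-3.9111 - 0)^2/(4*2)
= 15.2967/8 = 1.9121


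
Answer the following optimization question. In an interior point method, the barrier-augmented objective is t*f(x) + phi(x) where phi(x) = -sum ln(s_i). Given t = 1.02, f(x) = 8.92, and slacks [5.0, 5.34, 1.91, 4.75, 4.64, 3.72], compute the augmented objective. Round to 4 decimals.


Step 1: Compute log-barrier.
ln values: [1.6094, 1.6752, 0.6471, 1.5581, 1.5347, 1.3137]
phi = -(1.6094 + 1.6752 + 0.6471 + 1.5581 + 1.5347 + 1.3137) = -8.3383
Step 2: Compute augmented objective.
t*f(x) = 1.02*8.92 = 9.0984
Total = 9.0984 - 8.3383 = 0.7601


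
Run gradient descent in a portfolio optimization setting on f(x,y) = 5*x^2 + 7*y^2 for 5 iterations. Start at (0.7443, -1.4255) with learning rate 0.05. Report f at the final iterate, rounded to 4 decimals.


Gradient descent on f(x,y) = 5*x^2 + 7*y^2.
Starting point: (0.7443, -1.4255), alpha = 0.05
Step 1: grad_x = 2*5*0.7443 = 7.443, grad_y = 2*7*-1.4255 = -19.957
  x_1 = 0.7443 - 0.05*7.443 = 0.3722
  y_1 = -1.4255 - 0.05*-19.957 = -0.4277
Step 2: grad_x = 2*5*0.3722 = 3.7215, grad_y = 2*7*-0.4277 = -5.9871
  x_2 = 0.3722 - 0.05*3.7215 = 0.1861
  y_2 = -0.4277 - 0.05*-5.9871 = -0.1283
Step 3: grad_x = 2*5*0.1861 = 1.8608, grad_y = 2*7*-0.1283 = -1.7961
  x_3 = 0.1861 - 0.05*1.8608 = 0.093
  y_3 = -0.1283 - 0.05*-1.7961 = -0.0385
Step 4: grad_x = 2*5*0.093 = 0.9304, grad_y = 2*7*-0.0385 = -0.5388
  x_4 = 0.093 - 0.05*0.9304 = 0.0465
  y_4 = -0.0385 - 0.05*-0.5388 = -0.0115
Step 5: grad_x = 2*5*0.0465 = 0.4652, grad_y = 2*7*-0.0115 = -0.1617
  x_5 = 0.0465 - 0.05*0.4652 = 0.0233
  y_5 = -0.0115 - 0.05*-0.1617 = -0.0035
f(0.0233, -0.0035) = 5*0.0233^2 + 7*(-0.0035)^2 = 0.0028


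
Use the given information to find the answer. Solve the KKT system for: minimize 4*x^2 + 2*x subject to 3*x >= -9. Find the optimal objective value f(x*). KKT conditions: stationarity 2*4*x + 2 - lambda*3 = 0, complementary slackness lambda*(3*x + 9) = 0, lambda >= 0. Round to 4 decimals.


Step 1: Try lambda = 0 (constraint inactive).
Stationarity: 2*4*x + 2 = 0
x* = -2/(2*4) = -0.25
Check constraint: 3*-0.25 = -0.75 >= -9 -- satisfied.
Step 2: Compute optimal value.
f(x*) = 4*(-0.25)^2 + 2*(-0.25) = -0.25


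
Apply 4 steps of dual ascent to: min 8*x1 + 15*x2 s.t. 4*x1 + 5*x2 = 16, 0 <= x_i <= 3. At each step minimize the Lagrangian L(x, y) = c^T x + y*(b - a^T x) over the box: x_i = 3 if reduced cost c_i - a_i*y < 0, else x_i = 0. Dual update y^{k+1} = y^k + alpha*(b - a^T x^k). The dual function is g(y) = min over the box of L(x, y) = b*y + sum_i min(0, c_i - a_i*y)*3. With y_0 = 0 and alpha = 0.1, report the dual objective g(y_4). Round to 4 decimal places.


Dual ascent for LP: min 8*x1 + 15*x2, 4*x1 + 5*x2 = 16, 0 <= x_i <= 3
Step 1: y^k = 0.0, reduced costs: (8.0, 15.0)
  x^k = (0.0, 0.0), subgradient = b - a^T x = 16.0
  y^{k+1} = 0.0 + 0.1*16.0 = 1.6
Step 2: y^k = 1.6, reduced costs: (1.6, 7.0)
  x^k = (0.0, 0.0), subgradient = b - a^T x = 16.0
  y^{k+1} = 1.6 + 0.1*16.0 = 3.2
Step 3: y^k = 3.2, reduced costs: (-4.8, -1.0)
  x^k = (3.0, 3.0), subgradient = b - a^T x = -11.0
  y^{k+1} = 3.2 + 0.1*-11.0 = 2.1
Step 4: y^k = 2.1, reduced costs: (-0.4, 4.5)
  x^k = (3.0, 0.0), subgradient = b - a^T x = 4.0
  y^{k+1} = 2.1 + 0.1*4.0 = 2.5
Dual objective at y_4 = 2.5: reduced costs (-2.0, 2.5), box minimizer x = (3.0, 0.0)
g(y_4) = b*y + (c1 - a1*y)*x1 + (c2 - a2*y)*x2 = 16*2.5 + (-2.0)*3.0 + 2.5*0.0 = 40.0 - 6.0 + 0.0 = 34.0


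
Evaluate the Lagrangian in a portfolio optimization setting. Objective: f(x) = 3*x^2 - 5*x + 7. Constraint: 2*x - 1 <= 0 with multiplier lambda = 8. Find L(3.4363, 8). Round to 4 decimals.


Step 1: Evaluate f(x).
f(3.4363) = 3*3.4363^2 - 5*3.4363 + 7 = 25.243
Step 2: Evaluate g(x).
g(3.4363) = 2*3.4363 - 1 = 5.8726
Step 3: Compute Lagrangian.
L = 25.243 + 8*5.8726 = 72.2238


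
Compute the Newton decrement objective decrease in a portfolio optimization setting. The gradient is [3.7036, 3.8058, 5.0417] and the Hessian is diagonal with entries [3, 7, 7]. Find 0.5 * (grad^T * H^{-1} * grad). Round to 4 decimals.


Step 1: H is diagonal, so H^(-1) * g = [1.2345, 0.5437, 0.7202].
Step 2: g^T H^(-1) g = sum_i g_i^2 / H_ii
  = (3.7036)^2/3 + (3.8058)^2/7 + (5.0417)^2/7
  = 4.5722 + 2.0692 + 3.6312 = 10.2726
Step 3: Objective decrease = 0.5 * g^T H^(-1) g = 5.1363


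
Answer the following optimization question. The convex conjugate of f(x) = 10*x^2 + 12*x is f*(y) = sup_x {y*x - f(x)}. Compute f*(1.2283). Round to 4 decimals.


f*(y) = sup_x {y*x - a*x^2 - b*x} = sup_x {(y-b)*x - a*x^2}
FOC: (y - b) - 2a*x = 0 => x* = (y - b)/(2a)
x* = (1.2283 - 12)/(2*10) = -0.5386
f*(1.2283) = (y-b)^2/(4a) = (1.2283 - 12)^2/(4*10)
= 116.0295/40 = 2.9007


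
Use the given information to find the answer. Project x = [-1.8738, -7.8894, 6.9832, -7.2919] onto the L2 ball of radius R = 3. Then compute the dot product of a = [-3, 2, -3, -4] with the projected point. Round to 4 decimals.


Step 1: Compute ||x|| (intermediates to 6 decimals).
||x|| = sqrt((-1.8738)^2 + (-7.8894)^2 + 6.9832^2 + (-7.2919)^2) = 12.949542
Step 2: Project.
Since ||x|| > R, scale = R/||x|| = 3/12.949542 = 0.231668, proj(x) = scale * x
proj(x) = [-0.434099, -1.827722, 1.617784, -1.6893]
Step 3: Dot product.
a^T * proj(x) = -3*(-0.434099) + 2*(-1.827722) - 3*1.617784 - 4*(-1.6893) = -0.4493


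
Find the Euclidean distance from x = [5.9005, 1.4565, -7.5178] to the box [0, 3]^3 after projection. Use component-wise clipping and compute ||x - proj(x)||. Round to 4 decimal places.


Project each component onto [0, 3].
clip(5.9005) = 3.0, clip(1.4565) = 1.4565, clip(-7.5178) = 0.0
Projection = [3.0, 1.4565, 0.0]
Squared diffs: [8.4129, 0.0, 56.5173]
Distance = sqrt(64.9302) = 8.0579


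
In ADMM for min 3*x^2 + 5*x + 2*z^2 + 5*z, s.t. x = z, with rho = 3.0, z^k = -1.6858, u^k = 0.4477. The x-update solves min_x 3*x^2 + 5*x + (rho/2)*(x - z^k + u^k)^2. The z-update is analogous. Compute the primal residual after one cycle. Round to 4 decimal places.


ADMM iteration with rho = 3.0, z^k = -1.6858, u^k = 0.4477
Step 1: x-update.
Minimize 3*x^2 + 5*x + (3.0/2)*(x + 1.6858 + 0.4477)^2
FOC: (2*3 + 3.0)*x = -5 + 3.0*(-1.6858 - 0.4477)
x^{k+1} = -1.2667
Step 2: z-update.
Minimize 2*z^2 + 5*z + (3.0/2)*(-1.2667 - z + 0.4477)^2
FOC: (2*2 + 3.0)*z = -5 + 3.0*(-1.2667 + 0.4477)
z^{k+1} = -1.0653
Step 3: u-update.
u^{k+1} = 0.4477 - 1.2667 + 1.0653 = 0.2463
Step 4: Primal residual = |-1.2667 + 1.0653| = 0.2014


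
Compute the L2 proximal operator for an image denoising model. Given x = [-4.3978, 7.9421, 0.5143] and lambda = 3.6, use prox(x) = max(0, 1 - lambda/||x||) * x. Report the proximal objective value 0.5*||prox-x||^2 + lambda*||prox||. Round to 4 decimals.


Step 1: Compute ||x||.
||x|| = 9.093
Step 2: Compute scaling factor.
scale = max(0, 1 - 3.6/9.093) = 0.6041
Step 3: prox(x) = [-2.6567, 4.7977, 0.3107]
||prox(x)|| = 5.493
Step 4: Proximal objective.
0.5*||prox-x||^2 = 6.48
lambda*||prox|| = 19.7748
Total = 26.2547


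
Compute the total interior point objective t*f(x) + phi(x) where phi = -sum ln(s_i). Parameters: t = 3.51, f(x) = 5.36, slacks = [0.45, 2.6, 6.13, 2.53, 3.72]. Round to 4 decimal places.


Step 1: Compute log-barrier.
ln values: [-0.7985, 0.9555, 1.8132, 0.9282, 1.3137]
phi = -(-0.7985 + 0.9555 + 1.8132 + 0.9282 + 1.3137) = -4.2121
Step 2: Compute augmented objective.
t*f(x) = 3.51*5.36 = 18.8136
Total = 18.8136 - 4.2121 = 14.6015


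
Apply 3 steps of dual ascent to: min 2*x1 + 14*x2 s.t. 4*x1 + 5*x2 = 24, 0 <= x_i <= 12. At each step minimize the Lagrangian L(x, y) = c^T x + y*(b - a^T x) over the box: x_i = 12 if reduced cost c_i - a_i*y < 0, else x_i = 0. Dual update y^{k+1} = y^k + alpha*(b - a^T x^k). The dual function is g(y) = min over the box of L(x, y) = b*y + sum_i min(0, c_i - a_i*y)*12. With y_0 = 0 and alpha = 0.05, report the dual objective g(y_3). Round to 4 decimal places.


Dual ascent for LP: min 2*x1 + 14*x2, 4*x1 + 5*x2 = 24, 0 <= x_i <= 12
Step 1: y^k = 0.0, reduced costs: (2.0, 14.0)
  x^k = (0.0, 0.0), subgradient = b - a^T x = 24.0
  y^{k+1} = 0.0 + 0.05*24.0 = 1.2
Step 2: y^k = 1.2, reduced costs: (-2.8, 8.0)
  x^k = (12.0, 0.0), subgradient = b - a^T x = -24.0
  y^{k+1} = 1.2 + 0.05*-24.0 = -0.0
Step 3: y^k = -0.0, reduced costs: (2.0, 14.0)
  x^k = (0.0, 0.0), subgradient = b - a^T x = 24.0
  y^{k+1} = -0.0 + 0.05*24.0 = 1.2
Dual objective at y_3 = 1.2: reduced costs (-2.8, 8.0), box minimizer x = (12.0, 0.0)
g(y_3) = b*y + (c1 - a1*y)*x1 + (c2 - a2*y)*x2 = 24*1.2 + (-2.8)*12.0 + 8.0*0.0 = 28.8 - 33.6 + 0.0 = -4.8


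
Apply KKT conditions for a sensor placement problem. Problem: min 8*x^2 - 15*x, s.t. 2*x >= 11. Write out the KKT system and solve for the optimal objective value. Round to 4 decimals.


Step 1: Try lambda = 0 (constraint inactive).
x_unc = 15/(2*8) = 0.9375
Check: 2*0.9375 = 1.875 < 11 -- violated!
Step 2: Constraint must be active: 2*x = 11
x* = 11/2 = 5.5
lambda = (2*8*5.5 - 15)/2 = 36.5
Step 3: Compute optimal value.
f(x*) = 8*5.5^2 - 15*5.5 = 159.5


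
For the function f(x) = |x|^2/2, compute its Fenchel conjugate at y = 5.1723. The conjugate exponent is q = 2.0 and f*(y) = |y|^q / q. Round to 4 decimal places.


The conjugate exponent q satisfies 1/p + 1/q = 1.
p = 2, so q = 2/(2 - 1) = 2.0
|y|^q = 5.1723^2.0 = 26.7527
f*(5.1723) = 26.7527 / 2.0 = 13.3763


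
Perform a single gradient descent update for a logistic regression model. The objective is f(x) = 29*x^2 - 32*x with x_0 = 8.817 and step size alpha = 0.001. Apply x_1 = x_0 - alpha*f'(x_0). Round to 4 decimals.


We compute the gradient at x_0 and apply the update.
f'(x) = 58*x - 32
f'(8.817) = 58*8.817 - 32 = 479.386
x_1 = 8.817 - 0.001*479.386 = 8.3376


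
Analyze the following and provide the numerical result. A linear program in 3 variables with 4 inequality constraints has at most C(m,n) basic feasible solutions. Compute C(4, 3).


Each vertex corresponds to some choice of n active constraints out of m, so the number of vertices is at most C(m, n) = m! / (n!(m-n)!).
m = 4, n = 3
Numerator: 4 * 3 * 2
Denominator: 3! = 6
C(4, 3) = 4


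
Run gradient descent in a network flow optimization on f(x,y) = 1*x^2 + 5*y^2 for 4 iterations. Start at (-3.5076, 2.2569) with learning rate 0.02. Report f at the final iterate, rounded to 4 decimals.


Gradient descent on f(x,y) = 1*x^2 + 5*y^2.
Starting point: (-3.5076, 2.2569), alpha = 0.02
Step 1: grad_x = 2*1*-3.5076 = -7.0152, grad_y = 2*5*2.2569 = 22.569
  x_1 = -3.5076 - 0.02*-7.0152 = -3.3673
  y_1 = 2.2569 - 0.02*22.569 = 1.8055
Step 2: grad_x = 2*1*-3.3673 = -6.7346, grad_y = 2*5*1.8055 = 18.0552
  x_2 = -3.3673 - 0.02*-6.7346 = -3.2326
  y_2 = 1.8055 - 0.02*18.0552 = 1.4444
Step 3: grad_x = 2*1*-3.2326 = -6.4652, grad_y = 2*5*1.4444 = 14.4442
  x_3 = -3.2326 - 0.02*-6.4652 = -3.1033
  y_3 = 1.4444 - 0.02*14.4442 = 1.1555
Step 4: grad_x = 2*1*-3.1033 = -6.2066, grad_y = 2*5*1.1555 = 11.5553
  x_4 = -3.1033 - 0.02*-6.2066 = -2.9792
  y_4 = 1.1555 - 0.02*11.5553 = 0.9244
f(-2.9792, 0.9244) = 1*(-2.9792)^2 + 5*0.9244^2 = 13.1483


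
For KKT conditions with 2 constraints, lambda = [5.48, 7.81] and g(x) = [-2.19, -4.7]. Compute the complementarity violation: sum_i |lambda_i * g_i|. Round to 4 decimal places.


KKT complementary slackness check:
lambda_1 * g_1 = 5.48 * -2.19 = -12.0012
lambda_2 * g_2 = 7.81 * -4.7 = -36.707
Total violation = 12.0012 + 36.707 = 48.7082


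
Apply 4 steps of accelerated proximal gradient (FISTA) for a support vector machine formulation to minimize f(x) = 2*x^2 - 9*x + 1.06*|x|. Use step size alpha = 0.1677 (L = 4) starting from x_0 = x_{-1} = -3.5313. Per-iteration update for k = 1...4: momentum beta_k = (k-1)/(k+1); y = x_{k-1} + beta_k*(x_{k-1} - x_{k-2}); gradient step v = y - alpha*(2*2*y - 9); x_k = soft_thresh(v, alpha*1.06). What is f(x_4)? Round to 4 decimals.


FISTA on f(x) = 2*x^2 - 9*x + 1.06*|x|
L = 4, alpha = 0.1677
Iteration 1: beta = 0.0, y = -3.5313 + 0.0*(-3.5313 + 3.5313) = -3.5313
  grad(y) = -23.1252, v = y - alpha*grad = 0.3468
  prox(v) = soft_thresh(0.3468, 0.1778) = 0.169
Iteration 2: beta = 0.3333, y = 0.169 + 0.3333*(0.169 + 3.5313) = 1.4025
  grad(y) = -3.3901, v = y - alpha*grad = 1.971
  prox(v) = soft_thresh(1.971, 0.1778) = 1.7932
Iteration 3: beta = 0.5, y = 1.7932 + 0.5*(1.7932 - 0.169) = 2.6053
  grad(y) = 1.4213, v = y - alpha*grad = 2.367
  prox(v) = soft_thresh(2.367, 0.1778) = 2.1892
Iteration 4: beta = 0.6, y = 2.1892 + 0.6*(2.1892 - 1.7932) = 2.4268
  grad(y) = 0.7072, v = y - alpha*grad = 2.3082
  prox(v) = soft_thresh(2.3082, 0.1778) = 2.1304
f(x_4) = 2*2.1304^2 - 9*2.1304 + 1.06*|2.1304| = -7.8381


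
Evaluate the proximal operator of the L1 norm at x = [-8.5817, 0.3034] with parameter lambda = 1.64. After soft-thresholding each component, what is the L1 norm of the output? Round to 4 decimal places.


Soft-thresholding with lambda = 1.64:
prox(-8.5817) = sign(-8.5817)*max(|-8.5817| - 1.64, 0) = -6.9417
prox(0.3034) = sign(0.3034)*max(|0.3034| - 1.64, 0) = 0.0
prox(x) = [-6.9417, 0.0]
||prox(x)||_1 = 6.9417 + 0.0 = 6.9417


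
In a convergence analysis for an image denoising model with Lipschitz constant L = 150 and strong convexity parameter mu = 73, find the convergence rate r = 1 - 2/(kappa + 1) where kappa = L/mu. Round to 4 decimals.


Step 1: Compute the condition number.
kappa = L/mu = 150/73 = 2.0548
Step 2: Compute the convergence rate.
r = 1 - 2/(kappa + 1) = 1 - 2*mu/(L + mu) = (L - mu)/(L + mu) = 77/223 = 0.3453


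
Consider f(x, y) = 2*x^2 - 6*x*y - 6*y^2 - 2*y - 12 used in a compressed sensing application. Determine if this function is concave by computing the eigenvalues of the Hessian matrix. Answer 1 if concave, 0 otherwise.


The Hessian of f(x,y) = 2*x^2 - 6*x*y - 6*y^2 - 2*y - 12 is:
H = [[4, -6], [-6, -12]]
Trace = 4 - 12 = -8
Determinant = 4*-12 - (-6)^2 = -84
Discriminant = (-8)^2 - 4*-84 = 400.0
Eigenvalues: lambda_1 = -14.0, lambda_2 = 6.0
The function is not concave.

0


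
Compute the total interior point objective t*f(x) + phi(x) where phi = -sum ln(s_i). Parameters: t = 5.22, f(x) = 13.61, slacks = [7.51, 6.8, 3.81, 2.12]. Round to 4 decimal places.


Step 1: Compute log-barrier.
ln values: [2.0162, 1.9169, 1.3376, 0.7514]
phi = -(2.0162 + 1.9169 + 1.3376 + 0.7514) = -6.0222
Step 2: Compute augmented objective.
t*f(x) = 5.22*13.61 = 71.0442
Total = 71.0442 - 6.0222 = 65.022


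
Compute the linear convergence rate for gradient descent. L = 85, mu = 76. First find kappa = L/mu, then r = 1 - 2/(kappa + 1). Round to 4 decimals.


Step 1: Compute the condition number.
kappa = L/mu = 85/76 = 1.1184
Step 2: Compute the convergence rate.
r = 1 - 2/(kappa + 1) = 1 - 2*mu/(L + mu) = (L - mu)/(L + mu) = 9/161 = 0.0559


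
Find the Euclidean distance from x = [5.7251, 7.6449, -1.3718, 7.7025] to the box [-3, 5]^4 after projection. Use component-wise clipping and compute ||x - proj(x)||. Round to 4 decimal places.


Project each component onto [-3, 5].
clip(5.7251) = 5.0, clip(7.6449) = 5.0, clip(-1.3718) = -1.3718, clip(7.7025) = 5.0
Projection = [5.0, 5.0, -1.3718, 5.0]
Squared diffs: [0.5258, 6.9955, 0.0, 7.3035]
Distance = sqrt(14.8248) = 3.8503


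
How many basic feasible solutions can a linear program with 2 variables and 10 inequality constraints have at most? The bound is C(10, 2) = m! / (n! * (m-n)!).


Each vertex corresponds to some choice of n active constraints out of m, so the number of vertices is at most C(m, n) = m! / (n!(m-n)!).
m = 10, n = 2
Numerator: 10 * 9
Denominator: 2! = 2
C(10, 2) = 45


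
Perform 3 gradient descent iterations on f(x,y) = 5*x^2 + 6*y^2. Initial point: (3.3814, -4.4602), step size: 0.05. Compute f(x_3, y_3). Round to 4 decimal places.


Gradient descent on f(x,y) = 5*x^2 + 6*y^2.
Starting point: (3.3814, -4.4602), alpha = 0.05
Step 1: grad_x = 2*5*3.3814 = 33.814, grad_y = 2*6*-4.4602 = -53.5224
  x_1 = 3.3814 - 0.05*33.814 = 1.6907
  y_1 = -4.4602 - 0.05*-53.5224 = -1.7841
Step 2: grad_x = 2*5*1.6907 = 16.907, grad_y = 2*6*-1.7841 = -21.409
  x_2 = 1.6907 - 0.05*16.907 = 0.8454
  y_2 = -1.7841 - 0.05*-21.409 = -0.7136
Step 3: grad_x = 2*5*0.8454 = 8.4535, grad_y = 2*6*-0.7136 = -8.5636
  x_3 = 0.8454 - 0.05*8.4535 = 0.4227
  y_3 = -0.7136 - 0.05*-8.5636 = -0.2855
f(0.4227, -0.2855) = 5*0.4227^2 + 6*(-0.2855)^2 = 1.3822
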